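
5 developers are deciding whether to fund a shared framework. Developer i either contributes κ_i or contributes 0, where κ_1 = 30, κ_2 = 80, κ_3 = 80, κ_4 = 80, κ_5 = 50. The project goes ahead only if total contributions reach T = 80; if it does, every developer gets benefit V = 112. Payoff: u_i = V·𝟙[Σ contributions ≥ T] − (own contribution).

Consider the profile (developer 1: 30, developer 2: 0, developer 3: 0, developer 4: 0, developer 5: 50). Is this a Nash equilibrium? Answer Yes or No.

Total = 80 ≥ 80: provided.
Developer 1 (pledges 30, payoff 82): dropping to 0 → total 50, payoff 0. No gain.
Developer 2 (pledges 0, payoff 112): pledging 80 → total 160, payoff 32. No gain.
Developer 3 (pledges 0, payoff 112): pledging 80 → total 160, payoff 32. No gain.
Developer 4 (pledges 0, payoff 112): pledging 80 → total 160, payoff 32. No gain.
Developer 5 (pledges 50, payoff 62): dropping to 0 → total 30, payoff 0. No gain.

Yes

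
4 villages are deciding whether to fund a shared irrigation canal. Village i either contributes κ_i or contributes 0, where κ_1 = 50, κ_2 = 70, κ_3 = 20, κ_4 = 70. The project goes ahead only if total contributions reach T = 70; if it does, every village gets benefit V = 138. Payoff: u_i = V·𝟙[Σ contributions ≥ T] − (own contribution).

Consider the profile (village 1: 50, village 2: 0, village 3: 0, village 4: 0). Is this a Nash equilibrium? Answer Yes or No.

Total = 50 < 70: not provided.
Village 1 (pledges 50, payoff -50): dropping to 0 → total 0, payoff 0. Profitable deviation.

No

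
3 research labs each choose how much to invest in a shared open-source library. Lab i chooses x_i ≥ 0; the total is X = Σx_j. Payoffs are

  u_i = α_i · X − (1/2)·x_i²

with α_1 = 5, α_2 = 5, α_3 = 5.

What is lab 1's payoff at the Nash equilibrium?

62.5

Lab i's FOC: ∂u_i/∂x_i = α_i − x_i = 0, so x_i* = α_i.
NE contributions = (5, 5, 5); X = 15.
u_1 = α_1·X − ½·(x_1)² = 5·15 − ½·5² = 62.5.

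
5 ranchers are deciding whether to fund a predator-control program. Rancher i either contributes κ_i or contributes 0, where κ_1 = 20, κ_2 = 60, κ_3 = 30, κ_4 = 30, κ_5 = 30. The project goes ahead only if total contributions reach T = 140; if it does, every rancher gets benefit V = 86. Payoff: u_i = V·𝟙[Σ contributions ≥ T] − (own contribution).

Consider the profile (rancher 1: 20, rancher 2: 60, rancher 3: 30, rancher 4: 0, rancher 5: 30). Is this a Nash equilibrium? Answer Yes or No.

Total = 140 ≥ 140: provided.
Rancher 1 (pledges 20, payoff 66): dropping to 0 → total 120, payoff 0. No gain.
Rancher 2 (pledges 60, payoff 26): dropping to 0 → total 80, payoff 0. No gain.
Rancher 3 (pledges 30, payoff 56): dropping to 0 → total 110, payoff 0. No gain.
Rancher 4 (pledges 0, payoff 86): pledging 30 → total 170, payoff 56. No gain.
Rancher 5 (pledges 30, payoff 56): dropping to 0 → total 110, payoff 0. No gain.

Yes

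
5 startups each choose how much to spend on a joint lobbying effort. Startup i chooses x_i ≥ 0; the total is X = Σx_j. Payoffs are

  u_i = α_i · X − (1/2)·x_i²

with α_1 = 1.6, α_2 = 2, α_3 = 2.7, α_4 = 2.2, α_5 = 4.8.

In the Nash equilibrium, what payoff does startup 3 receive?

Startup i's FOC: ∂u_i/∂x_i = α_i − x_i = 0, so x_i* = α_i.
NE contributions = (1.6, 2, 2.7, 2.2, 4.8); X = 13.3.
u_3 = α_3·X − ½·(x_3)² = 2.7·13.3 − ½·2.7² = 32.265.

32.265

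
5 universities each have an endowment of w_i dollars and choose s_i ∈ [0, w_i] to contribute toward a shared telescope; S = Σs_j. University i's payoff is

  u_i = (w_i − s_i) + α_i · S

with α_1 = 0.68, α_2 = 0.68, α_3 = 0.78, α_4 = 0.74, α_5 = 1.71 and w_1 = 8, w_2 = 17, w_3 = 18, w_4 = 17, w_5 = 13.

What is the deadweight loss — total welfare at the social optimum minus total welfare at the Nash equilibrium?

215.4

∂u_i/∂s_i = α_i − 1, so university i contributes w_i if α_i > 1, else 0.
α_i > 1 for i ∈ {5}; NE contributions (0, 0, 0, 0, 13), S = 13.
W^NE = Σw_i − S^NE + (Σα_i)·S^NE = 73 + 3.59·13 = 119.67.
Planner: ∂(Σu_j)/∂s_i = Σα_j − 1 = 3.59 > 0, so everyone contributes w_i; S^SO = 73, W^SO = 73 + 3.59·73 = 335.07.
Deadweight loss = 215.4.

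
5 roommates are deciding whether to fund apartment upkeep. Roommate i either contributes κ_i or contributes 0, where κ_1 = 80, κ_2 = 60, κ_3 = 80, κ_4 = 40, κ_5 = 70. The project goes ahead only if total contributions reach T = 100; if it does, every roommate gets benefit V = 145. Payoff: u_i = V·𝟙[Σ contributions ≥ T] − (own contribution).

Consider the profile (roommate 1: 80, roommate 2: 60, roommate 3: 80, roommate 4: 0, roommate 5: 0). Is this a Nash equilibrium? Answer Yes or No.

Total = 220 ≥ 100: provided.
Roommate 1 (pledges 80, payoff 65): dropping to 0 → total 140, payoff 145. Profitable deviation.

No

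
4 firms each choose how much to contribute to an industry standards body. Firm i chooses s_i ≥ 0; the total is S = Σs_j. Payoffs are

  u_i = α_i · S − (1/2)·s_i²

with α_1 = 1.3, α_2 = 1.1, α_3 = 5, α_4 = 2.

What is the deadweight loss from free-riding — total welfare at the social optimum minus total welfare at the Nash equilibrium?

Firm i's FOC: ∂u_i/∂s_i = α_i − s_i = 0, so s_i* = α_i.
NE contributions = (1.3, 1.1, 5, 2); S = 9.4.
W^NE = (Σα)·S − ½Σα_i² = 9.4² − ½·31.9 = 72.41.
Planner sets s_i = Σα_j = 9.4 for every i, so S^SO = 4·9.4 = 37.6.
W^SO = (Σα)·S^SO − ½·4·(Σα)² = (4/2)·9.4² = 176.72.
Deadweight loss = W^SO − W^NE = 104.31.

104.31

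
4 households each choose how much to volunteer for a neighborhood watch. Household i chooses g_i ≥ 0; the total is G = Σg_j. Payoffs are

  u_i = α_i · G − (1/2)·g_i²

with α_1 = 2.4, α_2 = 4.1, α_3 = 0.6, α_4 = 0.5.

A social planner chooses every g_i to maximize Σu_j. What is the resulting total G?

30.4

Planner FOC: ∂(Σu_j)/∂g_i = (Σα_j) − g_i = 0, so g_i^SO = Σα_j = 7.6 for every i; G^SO = 30.4.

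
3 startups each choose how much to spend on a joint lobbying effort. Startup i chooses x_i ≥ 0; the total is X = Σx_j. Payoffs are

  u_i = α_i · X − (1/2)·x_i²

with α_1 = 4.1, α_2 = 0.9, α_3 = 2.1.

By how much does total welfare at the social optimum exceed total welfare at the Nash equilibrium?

36.22

Startup i's FOC: ∂u_i/∂x_i = α_i − x_i = 0, so x_i* = α_i.
NE contributions = (4.1, 0.9, 2.1); X = 7.1.
W^NE = (Σα)·X − ½Σα_i² = 7.1² − ½·22.03 = 39.395.
Planner sets x_i = Σα_j = 7.1 for every i, so X^SO = 3·7.1 = 21.3.
W^SO = (Σα)·X^SO − ½·3·(Σα)² = (3/2)·7.1² = 75.615.
Deadweight loss = W^SO − W^NE = 36.22.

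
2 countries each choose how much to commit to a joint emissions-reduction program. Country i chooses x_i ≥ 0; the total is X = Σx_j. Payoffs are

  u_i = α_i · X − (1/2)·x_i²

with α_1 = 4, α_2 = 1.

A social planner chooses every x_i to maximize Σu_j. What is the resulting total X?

Planner FOC: ∂(Σu_j)/∂x_i = (Σα_j) − x_i = 0, so x_i^SO = Σα_j = 5 for every i; X^SO = 10.

10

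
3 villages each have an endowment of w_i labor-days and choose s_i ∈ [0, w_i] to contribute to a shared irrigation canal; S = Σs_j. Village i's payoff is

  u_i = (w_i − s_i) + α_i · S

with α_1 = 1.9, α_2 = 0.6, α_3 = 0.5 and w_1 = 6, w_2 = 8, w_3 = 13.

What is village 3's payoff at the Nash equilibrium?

16

∂u_i/∂s_i = α_i − 1, so village i contributes w_i if α_i > 1, else 0.
α_i > 1 for i ∈ {1}; NE contributions (6, 0, 0), S = 6.
u_3 = (13 − 0) + 0.5·6 = 16.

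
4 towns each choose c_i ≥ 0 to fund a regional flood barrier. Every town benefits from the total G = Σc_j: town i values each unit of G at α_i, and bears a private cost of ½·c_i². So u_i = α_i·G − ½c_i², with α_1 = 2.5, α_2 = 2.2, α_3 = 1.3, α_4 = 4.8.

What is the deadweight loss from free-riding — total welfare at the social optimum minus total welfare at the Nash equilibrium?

134.55

Town i's FOC: ∂u_i/∂c_i = α_i − c_i = 0, so c_i* = α_i.
NE contributions = (2.5, 2.2, 1.3, 4.8); G = 10.8.
W^NE = (Σα)·G − ½Σα_i² = 10.8² − ½·35.82 = 98.73.
Planner sets c_i = Σα_j = 10.8 for every i, so G^SO = 4·10.8 = 43.2.
W^SO = (Σα)·G^SO − ½·4·(Σα)² = (4/2)·10.8² = 233.28.
Deadweight loss = W^SO − W^NE = 134.55.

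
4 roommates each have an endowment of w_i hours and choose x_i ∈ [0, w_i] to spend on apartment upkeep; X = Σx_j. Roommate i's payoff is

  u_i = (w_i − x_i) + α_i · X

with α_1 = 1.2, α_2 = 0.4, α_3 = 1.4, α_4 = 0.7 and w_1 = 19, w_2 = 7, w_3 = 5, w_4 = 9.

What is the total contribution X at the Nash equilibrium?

∂u_i/∂x_i = α_i − 1, so roommate i contributes w_i if α_i > 1, else 0.
α_i > 1 for i ∈ {1, 3}; NE contributions (19, 0, 5, 0), X = 24.

24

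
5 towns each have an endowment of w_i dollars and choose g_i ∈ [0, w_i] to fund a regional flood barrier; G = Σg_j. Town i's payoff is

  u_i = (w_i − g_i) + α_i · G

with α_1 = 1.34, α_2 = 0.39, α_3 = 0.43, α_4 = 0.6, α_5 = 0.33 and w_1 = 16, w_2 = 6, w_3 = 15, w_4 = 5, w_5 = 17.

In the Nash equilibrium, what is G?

∂u_i/∂g_i = α_i − 1, so town i contributes w_i if α_i > 1, else 0.
α_i > 1 for i ∈ {1}; NE contributions (16, 0, 0, 0, 0), G = 16.

16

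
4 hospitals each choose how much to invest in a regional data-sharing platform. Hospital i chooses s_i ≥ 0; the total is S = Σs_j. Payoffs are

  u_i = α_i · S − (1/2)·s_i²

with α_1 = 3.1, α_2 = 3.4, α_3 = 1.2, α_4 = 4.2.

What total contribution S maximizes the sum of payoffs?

47.6

Planner FOC: ∂(Σu_j)/∂s_i = (Σα_j) − s_i = 0, so s_i^SO = Σα_j = 11.9 for every i; S^SO = 47.6.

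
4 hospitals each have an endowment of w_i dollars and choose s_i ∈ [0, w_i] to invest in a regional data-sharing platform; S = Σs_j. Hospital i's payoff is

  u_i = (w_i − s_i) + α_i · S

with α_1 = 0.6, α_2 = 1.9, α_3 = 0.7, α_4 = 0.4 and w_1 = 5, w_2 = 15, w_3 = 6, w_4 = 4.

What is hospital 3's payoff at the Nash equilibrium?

16.5

∂u_i/∂s_i = α_i − 1, so hospital i contributes w_i if α_i > 1, else 0.
α_i > 1 for i ∈ {2}; NE contributions (0, 15, 0, 0), S = 15.
u_3 = (6 − 0) + 0.7·15 = 16.5.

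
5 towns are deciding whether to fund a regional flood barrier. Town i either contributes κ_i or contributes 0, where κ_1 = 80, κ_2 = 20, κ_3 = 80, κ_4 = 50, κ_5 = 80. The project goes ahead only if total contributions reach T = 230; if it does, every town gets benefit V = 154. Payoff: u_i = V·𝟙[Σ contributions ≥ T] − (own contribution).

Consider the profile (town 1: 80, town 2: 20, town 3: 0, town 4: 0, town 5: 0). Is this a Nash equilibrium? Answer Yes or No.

Total = 100 < 230: not provided.
Town 1 (pledges 80, payoff -80): dropping to 0 → total 20, payoff 0. Profitable deviation.

No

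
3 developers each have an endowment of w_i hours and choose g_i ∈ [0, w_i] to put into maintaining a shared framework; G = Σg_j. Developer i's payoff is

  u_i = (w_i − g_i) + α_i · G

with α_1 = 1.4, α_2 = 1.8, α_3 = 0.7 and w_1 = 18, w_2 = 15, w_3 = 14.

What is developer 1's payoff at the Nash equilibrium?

∂u_i/∂g_i = α_i − 1, so developer i contributes w_i if α_i > 1, else 0.
α_i > 1 for i ∈ {1, 2}; NE contributions (18, 15, 0), G = 33.
u_1 = (18 − 18) + 1.4·33 = 46.2.

46.2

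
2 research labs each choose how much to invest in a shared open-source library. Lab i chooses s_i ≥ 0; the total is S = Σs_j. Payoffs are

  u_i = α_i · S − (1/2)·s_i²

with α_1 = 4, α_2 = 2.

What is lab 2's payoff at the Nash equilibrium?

Lab i's FOC: ∂u_i/∂s_i = α_i − s_i = 0, so s_i* = α_i.
NE contributions = (4, 2); S = 6.
u_2 = α_2·S − ½·(s_2)² = 2·6 − ½·2² = 10.

10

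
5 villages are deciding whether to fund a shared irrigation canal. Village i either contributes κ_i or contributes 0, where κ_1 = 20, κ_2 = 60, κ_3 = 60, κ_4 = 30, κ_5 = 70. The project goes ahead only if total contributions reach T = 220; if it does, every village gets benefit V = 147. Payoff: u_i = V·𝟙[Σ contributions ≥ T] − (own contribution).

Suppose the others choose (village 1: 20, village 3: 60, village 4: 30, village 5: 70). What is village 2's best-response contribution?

60

Others' total = 180. Contributing 60 brings total to 240 ≥ 220: gain V − κ_2 = 87.
Best response: 60.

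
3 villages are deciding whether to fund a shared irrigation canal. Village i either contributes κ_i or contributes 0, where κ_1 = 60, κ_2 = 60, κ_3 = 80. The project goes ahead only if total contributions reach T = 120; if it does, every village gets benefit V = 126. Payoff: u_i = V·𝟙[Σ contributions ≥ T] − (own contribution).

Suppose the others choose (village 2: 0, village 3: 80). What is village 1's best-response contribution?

60

Others' total = 80. Contributing 60 brings total to 140 ≥ 120: gain V − κ_1 = 66.
Best response: 60.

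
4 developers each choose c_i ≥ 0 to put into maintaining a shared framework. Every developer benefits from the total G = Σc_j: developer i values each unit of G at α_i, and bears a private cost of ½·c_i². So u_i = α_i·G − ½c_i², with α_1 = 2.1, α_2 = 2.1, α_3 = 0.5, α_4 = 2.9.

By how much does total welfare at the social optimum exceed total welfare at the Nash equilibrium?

66.5

Developer i's FOC: ∂u_i/∂c_i = α_i − c_i = 0, so c_i* = α_i.
NE contributions = (2.1, 2.1, 0.5, 2.9); G = 7.6.
W^NE = (Σα)·G − ½Σα_i² = 7.6² − ½·17.48 = 49.02.
Planner sets c_i = Σα_j = 7.6 for every i, so G^SO = 4·7.6 = 30.4.
W^SO = (Σα)·G^SO − ½·4·(Σα)² = (4/2)·7.6² = 115.52.
Deadweight loss = W^SO − W^NE = 66.5.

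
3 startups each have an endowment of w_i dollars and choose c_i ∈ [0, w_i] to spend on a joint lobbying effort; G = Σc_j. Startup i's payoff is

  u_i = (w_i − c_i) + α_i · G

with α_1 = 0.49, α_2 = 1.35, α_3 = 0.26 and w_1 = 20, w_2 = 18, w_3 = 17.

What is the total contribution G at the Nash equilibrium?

∂u_i/∂c_i = α_i − 1, so startup i contributes w_i if α_i > 1, else 0.
α_i > 1 for i ∈ {2}; NE contributions (0, 18, 0), G = 18.

18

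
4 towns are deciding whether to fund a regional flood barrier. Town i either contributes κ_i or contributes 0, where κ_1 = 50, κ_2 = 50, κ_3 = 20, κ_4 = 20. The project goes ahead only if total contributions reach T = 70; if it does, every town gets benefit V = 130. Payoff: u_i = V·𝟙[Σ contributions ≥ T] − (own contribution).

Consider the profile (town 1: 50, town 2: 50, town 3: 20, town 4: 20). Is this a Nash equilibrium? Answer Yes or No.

Total = 140 ≥ 70: provided.
Town 1 (pledges 50, payoff 80): dropping to 0 → total 90, payoff 130. Profitable deviation.

No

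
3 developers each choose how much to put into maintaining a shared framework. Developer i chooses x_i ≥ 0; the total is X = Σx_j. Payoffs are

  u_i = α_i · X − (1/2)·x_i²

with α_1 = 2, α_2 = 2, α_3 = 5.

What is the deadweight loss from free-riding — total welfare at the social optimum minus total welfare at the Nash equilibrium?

57

Developer i's FOC: ∂u_i/∂x_i = α_i − x_i = 0, so x_i* = α_i.
NE contributions = (2, 2, 5); X = 9.
W^NE = (Σα)·X − ½Σα_i² = 9² − ½·33 = 64.5.
Planner sets x_i = Σα_j = 9 for every i, so X^SO = 3·9 = 27.
W^SO = (Σα)·X^SO − ½·3·(Σα)² = (3/2)·9² = 121.5.
Deadweight loss = W^SO − W^NE = 57.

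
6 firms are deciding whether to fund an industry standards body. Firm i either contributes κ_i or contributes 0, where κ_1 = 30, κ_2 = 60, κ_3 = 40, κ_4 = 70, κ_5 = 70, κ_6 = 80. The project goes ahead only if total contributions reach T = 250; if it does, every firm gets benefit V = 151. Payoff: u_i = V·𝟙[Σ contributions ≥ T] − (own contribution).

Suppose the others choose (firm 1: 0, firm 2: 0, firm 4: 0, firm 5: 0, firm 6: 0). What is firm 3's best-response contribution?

Others' total = 0. Even contributing 40 gives 40 < 250: no benefit either way.
Best response: 0.

0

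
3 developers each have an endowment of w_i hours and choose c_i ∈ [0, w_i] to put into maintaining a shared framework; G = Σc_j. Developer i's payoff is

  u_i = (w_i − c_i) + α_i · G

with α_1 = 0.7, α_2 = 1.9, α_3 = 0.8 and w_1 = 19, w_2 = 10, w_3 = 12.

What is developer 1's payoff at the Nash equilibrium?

∂u_i/∂c_i = α_i − 1, so developer i contributes w_i if α_i > 1, else 0.
α_i > 1 for i ∈ {2}; NE contributions (0, 10, 0), G = 10.
u_1 = (19 − 0) + 0.7·10 = 26.

26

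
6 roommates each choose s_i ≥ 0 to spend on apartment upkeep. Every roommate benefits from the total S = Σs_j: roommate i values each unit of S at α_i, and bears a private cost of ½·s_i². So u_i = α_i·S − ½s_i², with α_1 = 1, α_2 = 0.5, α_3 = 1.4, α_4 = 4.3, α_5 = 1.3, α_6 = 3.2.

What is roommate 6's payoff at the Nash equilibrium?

32.32

Roommate i's FOC: ∂u_i/∂s_i = α_i − s_i = 0, so s_i* = α_i.
NE contributions = (1, 0.5, 1.4, 4.3, 1.3, 3.2); S = 11.7.
u_6 = α_6·S − ½·(s_6)² = 3.2·11.7 − ½·3.2² = 32.32.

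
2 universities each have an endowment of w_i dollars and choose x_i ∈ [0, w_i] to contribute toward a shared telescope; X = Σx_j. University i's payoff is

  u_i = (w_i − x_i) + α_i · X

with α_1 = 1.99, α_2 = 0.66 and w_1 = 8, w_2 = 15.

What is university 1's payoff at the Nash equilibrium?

15.92

∂u_i/∂x_i = α_i − 1, so university i contributes w_i if α_i > 1, else 0.
α_i > 1 for i ∈ {1}; NE contributions (8, 0), X = 8.
u_1 = (8 − 8) + 1.99·8 = 15.92.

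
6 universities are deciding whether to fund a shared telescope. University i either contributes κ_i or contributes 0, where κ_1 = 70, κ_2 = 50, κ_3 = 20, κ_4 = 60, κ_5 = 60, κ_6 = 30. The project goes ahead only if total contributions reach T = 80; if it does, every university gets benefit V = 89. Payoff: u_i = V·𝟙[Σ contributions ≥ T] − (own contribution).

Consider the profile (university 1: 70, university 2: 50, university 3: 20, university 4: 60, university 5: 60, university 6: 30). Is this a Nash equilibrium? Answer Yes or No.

No

Total = 290 ≥ 80: provided.
University 1 (pledges 70, payoff 19): dropping to 0 → total 220, payoff 89. Profitable deviation.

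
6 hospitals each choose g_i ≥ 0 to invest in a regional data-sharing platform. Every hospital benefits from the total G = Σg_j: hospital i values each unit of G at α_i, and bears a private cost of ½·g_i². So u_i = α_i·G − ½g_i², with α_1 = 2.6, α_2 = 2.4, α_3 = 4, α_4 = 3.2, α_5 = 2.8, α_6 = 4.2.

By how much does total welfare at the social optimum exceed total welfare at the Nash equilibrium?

769.4

Hospital i's FOC: ∂u_i/∂g_i = α_i − g_i = 0, so g_i* = α_i.
NE contributions = (2.6, 2.4, 4, 3.2, 2.8, 4.2); G = 19.2.
W^NE = (Σα)·G − ½Σα_i² = 19.2² − ½·64.24 = 336.52.
Planner sets g_i = Σα_j = 19.2 for every i, so G^SO = 6·19.2 = 115.2.
W^SO = (Σα)·G^SO − ½·6·(Σα)² = (6/2)·19.2² = 1105.92.
Deadweight loss = W^SO − W^NE = 769.4.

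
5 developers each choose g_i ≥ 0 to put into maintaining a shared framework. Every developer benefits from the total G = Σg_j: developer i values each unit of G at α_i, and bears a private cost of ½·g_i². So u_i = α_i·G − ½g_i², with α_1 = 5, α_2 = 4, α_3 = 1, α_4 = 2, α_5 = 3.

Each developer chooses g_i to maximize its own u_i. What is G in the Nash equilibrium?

15

Developer i's FOC: ∂u_i/∂g_i = α_i − g_i = 0, so g_i* = α_i.
NE contributions = (5, 4, 1, 2, 3); G = 15.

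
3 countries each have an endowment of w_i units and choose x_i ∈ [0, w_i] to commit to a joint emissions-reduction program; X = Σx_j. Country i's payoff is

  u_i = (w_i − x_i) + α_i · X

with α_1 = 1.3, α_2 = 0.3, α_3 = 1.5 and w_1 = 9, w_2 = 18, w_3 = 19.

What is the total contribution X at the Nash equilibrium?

∂u_i/∂x_i = α_i − 1, so country i contributes w_i if α_i > 1, else 0.
α_i > 1 for i ∈ {1, 3}; NE contributions (9, 0, 19), X = 28.

28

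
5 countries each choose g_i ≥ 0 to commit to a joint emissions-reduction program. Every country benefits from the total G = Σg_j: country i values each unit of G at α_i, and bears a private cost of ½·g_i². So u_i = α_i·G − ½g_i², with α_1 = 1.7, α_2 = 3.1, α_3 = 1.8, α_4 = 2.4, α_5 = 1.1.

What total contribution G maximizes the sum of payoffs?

50.5

Planner FOC: ∂(Σu_j)/∂g_i = (Σα_j) − g_i = 0, so g_i^SO = Σα_j = 10.1 for every i; G^SO = 50.5.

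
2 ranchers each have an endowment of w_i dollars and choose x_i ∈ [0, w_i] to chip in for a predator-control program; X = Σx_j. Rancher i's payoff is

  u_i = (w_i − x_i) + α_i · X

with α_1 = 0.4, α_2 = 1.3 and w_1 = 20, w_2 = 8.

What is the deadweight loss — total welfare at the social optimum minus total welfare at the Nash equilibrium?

∂u_i/∂x_i = α_i − 1, so rancher i contributes w_i if α_i > 1, else 0.
α_i > 1 for i ∈ {2}; NE contributions (0, 8), X = 8.
W^NE = Σw_i − X^NE + (Σα_i)·X^NE = 28 + 0.7·8 = 33.6.
Planner: ∂(Σu_j)/∂x_i = Σα_j − 1 = 0.7 > 0, so everyone contributes w_i; X^SO = 28, W^SO = 28 + 0.7·28 = 47.6.
Deadweight loss = 14.

14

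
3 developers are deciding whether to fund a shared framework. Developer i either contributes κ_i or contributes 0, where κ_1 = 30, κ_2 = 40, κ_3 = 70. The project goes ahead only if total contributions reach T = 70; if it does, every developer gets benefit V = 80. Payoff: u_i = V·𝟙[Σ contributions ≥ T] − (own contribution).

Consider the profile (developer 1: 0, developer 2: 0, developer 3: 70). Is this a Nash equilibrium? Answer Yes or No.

Total = 70 ≥ 70: provided.
Developer 1 (pledges 0, payoff 80): pledging 30 → total 100, payoff 50. No gain.
Developer 2 (pledges 0, payoff 80): pledging 40 → total 110, payoff 40. No gain.
Developer 3 (pledges 70, payoff 10): dropping to 0 → total 0, payoff 0. No gain.

Yes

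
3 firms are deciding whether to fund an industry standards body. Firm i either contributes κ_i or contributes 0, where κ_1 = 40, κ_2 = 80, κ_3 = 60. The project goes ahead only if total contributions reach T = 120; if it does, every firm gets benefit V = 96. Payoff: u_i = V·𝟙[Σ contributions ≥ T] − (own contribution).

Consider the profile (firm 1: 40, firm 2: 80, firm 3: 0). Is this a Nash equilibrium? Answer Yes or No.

Yes

Total = 120 ≥ 120: provided.
Firm 1 (pledges 40, payoff 56): dropping to 0 → total 80, payoff 0. No gain.
Firm 2 (pledges 80, payoff 16): dropping to 0 → total 40, payoff 0. No gain.
Firm 3 (pledges 0, payoff 96): pledging 60 → total 180, payoff 36. No gain.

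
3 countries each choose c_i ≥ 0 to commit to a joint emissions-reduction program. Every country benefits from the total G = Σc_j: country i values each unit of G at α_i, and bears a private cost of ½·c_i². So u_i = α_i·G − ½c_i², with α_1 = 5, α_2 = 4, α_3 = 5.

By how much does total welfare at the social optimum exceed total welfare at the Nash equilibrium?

Country i's FOC: ∂u_i/∂c_i = α_i − c_i = 0, so c_i* = α_i.
NE contributions = (5, 4, 5); G = 14.
W^NE = (Σα)·G − ½Σα_i² = 14² − ½·66 = 163.
Planner sets c_i = Σα_j = 14 for every i, so G^SO = 3·14 = 42.
W^SO = (Σα)·G^SO − ½·3·(Σα)² = (3/2)·14² = 294.
Deadweight loss = W^SO − W^NE = 131.

131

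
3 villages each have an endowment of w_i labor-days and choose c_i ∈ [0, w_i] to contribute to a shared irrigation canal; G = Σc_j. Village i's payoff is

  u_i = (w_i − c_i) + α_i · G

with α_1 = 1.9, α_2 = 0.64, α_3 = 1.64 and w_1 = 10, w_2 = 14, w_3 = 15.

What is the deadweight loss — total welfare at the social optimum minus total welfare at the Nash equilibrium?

∂u_i/∂c_i = α_i − 1, so village i contributes w_i if α_i > 1, else 0.
α_i > 1 for i ∈ {1, 3}; NE contributions (10, 0, 15), G = 25.
W^NE = Σw_i − G^NE + (Σα_i)·G^NE = 39 + 3.18·25 = 118.5.
Planner: ∂(Σu_j)/∂c_i = Σα_j − 1 = 3.18 > 0, so everyone contributes w_i; G^SO = 39, W^SO = 39 + 3.18·39 = 163.02.
Deadweight loss = 44.52.

44.52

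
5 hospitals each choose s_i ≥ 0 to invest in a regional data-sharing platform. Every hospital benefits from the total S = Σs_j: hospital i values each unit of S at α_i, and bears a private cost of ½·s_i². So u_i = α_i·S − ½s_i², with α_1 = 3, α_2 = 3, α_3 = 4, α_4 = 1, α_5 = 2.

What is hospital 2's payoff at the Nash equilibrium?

34.5

Hospital i's FOC: ∂u_i/∂s_i = α_i − s_i = 0, so s_i* = α_i.
NE contributions = (3, 3, 4, 1, 2); S = 13.
u_2 = α_2·S − ½·(s_2)² = 3·13 − ½·3² = 34.5.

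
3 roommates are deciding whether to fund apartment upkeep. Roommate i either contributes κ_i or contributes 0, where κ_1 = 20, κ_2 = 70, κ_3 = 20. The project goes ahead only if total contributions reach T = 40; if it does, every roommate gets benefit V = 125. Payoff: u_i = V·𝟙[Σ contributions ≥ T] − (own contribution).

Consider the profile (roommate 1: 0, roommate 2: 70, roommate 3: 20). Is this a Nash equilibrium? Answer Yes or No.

Total = 90 ≥ 40: provided.
Roommate 1 (pledges 0, payoff 125): pledging 20 → total 110, payoff 105. No gain.
Roommate 2 (pledges 70, payoff 55): dropping to 0 → total 20, payoff 0. No gain.
Roommate 3 (pledges 20, payoff 105): dropping to 0 → total 70, payoff 125. Profitable deviation.

No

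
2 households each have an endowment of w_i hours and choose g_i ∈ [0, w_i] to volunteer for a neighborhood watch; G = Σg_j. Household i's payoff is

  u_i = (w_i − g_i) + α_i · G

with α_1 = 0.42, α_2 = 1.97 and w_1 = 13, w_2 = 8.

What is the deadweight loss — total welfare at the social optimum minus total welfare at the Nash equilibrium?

∂u_i/∂g_i = α_i − 1, so household i contributes w_i if α_i > 1, else 0.
α_i > 1 for i ∈ {2}; NE contributions (0, 8), G = 8.
W^NE = Σw_i − G^NE + (Σα_i)·G^NE = 21 + 1.39·8 = 32.12.
Planner: ∂(Σu_j)/∂g_i = Σα_j − 1 = 1.39 > 0, so everyone contributes w_i; G^SO = 21, W^SO = 21 + 1.39·21 = 50.19.
Deadweight loss = 18.07.

18.07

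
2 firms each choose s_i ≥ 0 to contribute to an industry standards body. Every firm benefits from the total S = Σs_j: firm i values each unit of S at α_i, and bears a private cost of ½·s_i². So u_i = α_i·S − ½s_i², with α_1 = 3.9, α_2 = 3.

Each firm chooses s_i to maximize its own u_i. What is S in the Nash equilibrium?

Firm i's FOC: ∂u_i/∂s_i = α_i − s_i = 0, so s_i* = α_i.
NE contributions = (3.9, 3); S = 6.9.

6.9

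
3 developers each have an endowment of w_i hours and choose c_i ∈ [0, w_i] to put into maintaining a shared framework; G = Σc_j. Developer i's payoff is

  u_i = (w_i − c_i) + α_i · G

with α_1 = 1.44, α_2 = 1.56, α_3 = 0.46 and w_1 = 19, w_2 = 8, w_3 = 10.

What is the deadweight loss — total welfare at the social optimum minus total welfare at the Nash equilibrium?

∂u_i/∂c_i = α_i − 1, so developer i contributes w_i if α_i > 1, else 0.
α_i > 1 for i ∈ {1, 2}; NE contributions (19, 8, 0), G = 27.
W^NE = Σw_i − G^NE + (Σα_i)·G^NE = 37 + 2.46·27 = 103.42.
Planner: ∂(Σu_j)/∂c_i = Σα_j − 1 = 2.46 > 0, so everyone contributes w_i; G^SO = 37, W^SO = 37 + 2.46·37 = 128.02.
Deadweight loss = 24.6.

24.6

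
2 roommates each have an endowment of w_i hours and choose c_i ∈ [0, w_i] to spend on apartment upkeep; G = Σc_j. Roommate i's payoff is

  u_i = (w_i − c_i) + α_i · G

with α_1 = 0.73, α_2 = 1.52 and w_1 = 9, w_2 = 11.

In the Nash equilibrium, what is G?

11

∂u_i/∂c_i = α_i − 1, so roommate i contributes w_i if α_i > 1, else 0.
α_i > 1 for i ∈ {2}; NE contributions (0, 11), G = 11.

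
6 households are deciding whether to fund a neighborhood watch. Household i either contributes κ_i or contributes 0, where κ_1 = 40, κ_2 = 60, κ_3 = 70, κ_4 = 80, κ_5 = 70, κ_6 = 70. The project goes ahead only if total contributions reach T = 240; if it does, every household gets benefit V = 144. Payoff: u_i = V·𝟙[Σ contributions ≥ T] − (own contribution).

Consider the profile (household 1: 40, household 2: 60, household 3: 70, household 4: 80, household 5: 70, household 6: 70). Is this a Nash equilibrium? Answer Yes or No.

Total = 390 ≥ 240: provided.
Household 1 (pledges 40, payoff 104): dropping to 0 → total 350, payoff 144. Profitable deviation.

No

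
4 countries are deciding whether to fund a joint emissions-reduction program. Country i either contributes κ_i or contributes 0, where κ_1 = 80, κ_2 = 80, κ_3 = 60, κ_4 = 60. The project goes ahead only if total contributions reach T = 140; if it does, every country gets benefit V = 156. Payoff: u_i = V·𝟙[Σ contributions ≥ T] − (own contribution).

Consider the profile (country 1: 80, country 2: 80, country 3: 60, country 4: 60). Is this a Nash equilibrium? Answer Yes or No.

No

Total = 280 ≥ 140: provided.
Country 1 (pledges 80, payoff 76): dropping to 0 → total 200, payoff 156. Profitable deviation.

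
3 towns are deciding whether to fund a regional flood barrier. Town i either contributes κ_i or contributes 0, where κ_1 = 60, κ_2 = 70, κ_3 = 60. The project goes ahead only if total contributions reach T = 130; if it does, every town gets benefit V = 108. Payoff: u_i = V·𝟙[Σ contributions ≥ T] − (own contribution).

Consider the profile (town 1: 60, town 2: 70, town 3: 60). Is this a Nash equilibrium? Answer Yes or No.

No

Total = 190 ≥ 130: provided.
Town 1 (pledges 60, payoff 48): dropping to 0 → total 130, payoff 108. Profitable deviation.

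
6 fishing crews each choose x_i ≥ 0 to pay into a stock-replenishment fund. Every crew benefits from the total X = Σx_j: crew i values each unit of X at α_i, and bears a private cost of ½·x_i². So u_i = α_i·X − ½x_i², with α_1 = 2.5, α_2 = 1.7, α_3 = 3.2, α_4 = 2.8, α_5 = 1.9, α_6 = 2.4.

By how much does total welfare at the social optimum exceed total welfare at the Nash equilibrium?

438.795

Crew i's FOC: ∂u_i/∂x_i = α_i − x_i = 0, so x_i* = α_i.
NE contributions = (2.5, 1.7, 3.2, 2.8, 1.9, 2.4); X = 14.5.
W^NE = (Σα)·X − ½Σα_i² = 14.5² − ½·36.59 = 191.955.
Planner sets x_i = Σα_j = 14.5 for every i, so X^SO = 6·14.5 = 87.
W^SO = (Σα)·X^SO − ½·6·(Σα)² = (6/2)·14.5² = 630.75.
Deadweight loss = W^SO − W^NE = 438.795.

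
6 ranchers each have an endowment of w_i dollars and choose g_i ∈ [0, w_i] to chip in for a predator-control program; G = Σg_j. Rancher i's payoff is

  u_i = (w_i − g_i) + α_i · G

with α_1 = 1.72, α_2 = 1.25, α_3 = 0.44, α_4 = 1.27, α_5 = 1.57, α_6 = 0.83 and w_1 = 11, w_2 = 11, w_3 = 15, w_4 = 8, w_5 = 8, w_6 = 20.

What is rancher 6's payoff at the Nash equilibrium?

∂u_i/∂g_i = α_i − 1, so rancher i contributes w_i if α_i > 1, else 0.
α_i > 1 for i ∈ {1, 2, 4, 5}; NE contributions (11, 11, 0, 8, 8, 0), G = 38.
u_6 = (20 − 0) + 0.83·38 = 51.54.

51.54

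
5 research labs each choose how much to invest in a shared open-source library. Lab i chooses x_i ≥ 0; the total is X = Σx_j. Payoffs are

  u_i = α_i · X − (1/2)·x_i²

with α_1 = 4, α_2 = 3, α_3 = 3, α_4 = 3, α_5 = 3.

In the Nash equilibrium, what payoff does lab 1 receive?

56

Lab i's FOC: ∂u_i/∂x_i = α_i − x_i = 0, so x_i* = α_i.
NE contributions = (4, 3, 3, 3, 3); X = 16.
u_1 = α_1·X − ½·(x_1)² = 4·16 − ½·4² = 56.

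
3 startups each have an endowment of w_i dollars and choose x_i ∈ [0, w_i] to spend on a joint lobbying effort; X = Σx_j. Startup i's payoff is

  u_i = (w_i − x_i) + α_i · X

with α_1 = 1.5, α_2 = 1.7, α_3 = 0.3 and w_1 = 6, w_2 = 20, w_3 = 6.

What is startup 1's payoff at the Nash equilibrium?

39

∂u_i/∂x_i = α_i − 1, so startup i contributes w_i if α_i > 1, else 0.
α_i > 1 for i ∈ {1, 2}; NE contributions (6, 20, 0), X = 26.
u_1 = (6 − 6) + 1.5·26 = 39.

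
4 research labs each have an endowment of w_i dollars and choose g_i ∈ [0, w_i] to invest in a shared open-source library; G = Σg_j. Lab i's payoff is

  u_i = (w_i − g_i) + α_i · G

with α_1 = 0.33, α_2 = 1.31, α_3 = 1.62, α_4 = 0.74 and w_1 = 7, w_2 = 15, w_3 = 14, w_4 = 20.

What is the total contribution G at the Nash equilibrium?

∂u_i/∂g_i = α_i − 1, so lab i contributes w_i if α_i > 1, else 0.
α_i > 1 for i ∈ {2, 3}; NE contributions (0, 15, 14, 0), G = 29.

29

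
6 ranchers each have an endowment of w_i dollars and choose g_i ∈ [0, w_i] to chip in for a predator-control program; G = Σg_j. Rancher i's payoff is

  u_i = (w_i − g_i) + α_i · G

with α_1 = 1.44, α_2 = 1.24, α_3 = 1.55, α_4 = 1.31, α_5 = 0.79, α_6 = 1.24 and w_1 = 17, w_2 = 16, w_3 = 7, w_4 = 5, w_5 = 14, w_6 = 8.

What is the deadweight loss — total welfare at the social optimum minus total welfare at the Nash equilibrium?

91.98

∂u_i/∂g_i = α_i − 1, so rancher i contributes w_i if α_i > 1, else 0.
α_i > 1 for i ∈ {1, 2, 3, 4, 6}; NE contributions (17, 16, 7, 5, 0, 8), G = 53.
W^NE = Σw_i − G^NE + (Σα_i)·G^NE = 67 + 6.57·53 = 415.21.
Planner: ∂(Σu_j)/∂g_i = Σα_j − 1 = 6.57 > 0, so everyone contributes w_i; G^SO = 67, W^SO = 67 + 6.57·67 = 507.19.
Deadweight loss = 91.98.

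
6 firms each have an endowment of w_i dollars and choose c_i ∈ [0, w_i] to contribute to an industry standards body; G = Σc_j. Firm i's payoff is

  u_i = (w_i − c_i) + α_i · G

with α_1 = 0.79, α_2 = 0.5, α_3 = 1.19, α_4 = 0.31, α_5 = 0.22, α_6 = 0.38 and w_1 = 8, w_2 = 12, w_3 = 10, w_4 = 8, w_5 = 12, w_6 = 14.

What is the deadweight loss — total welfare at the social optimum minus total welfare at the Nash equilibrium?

129.06

∂u_i/∂c_i = α_i − 1, so firm i contributes w_i if α_i > 1, else 0.
α_i > 1 for i ∈ {3}; NE contributions (0, 0, 10, 0, 0, 0), G = 10.
W^NE = Σw_i − G^NE + (Σα_i)·G^NE = 64 + 2.39·10 = 87.9.
Planner: ∂(Σu_j)/∂c_i = Σα_j − 1 = 2.39 > 0, so everyone contributes w_i; G^SO = 64, W^SO = 64 + 2.39·64 = 216.96.
Deadweight loss = 129.06.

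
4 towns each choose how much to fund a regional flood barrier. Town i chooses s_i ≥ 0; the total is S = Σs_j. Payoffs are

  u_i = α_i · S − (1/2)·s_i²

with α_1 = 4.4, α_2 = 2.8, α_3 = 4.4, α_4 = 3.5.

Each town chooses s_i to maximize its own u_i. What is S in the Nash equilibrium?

15.1

Town i's FOC: ∂u_i/∂s_i = α_i − s_i = 0, so s_i* = α_i.
NE contributions = (4.4, 2.8, 4.4, 3.5); S = 15.1.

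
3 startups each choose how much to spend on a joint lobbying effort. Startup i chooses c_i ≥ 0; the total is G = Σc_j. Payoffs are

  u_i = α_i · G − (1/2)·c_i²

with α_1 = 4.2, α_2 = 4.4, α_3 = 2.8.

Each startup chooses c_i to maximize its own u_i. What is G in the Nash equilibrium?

11.4

Startup i's FOC: ∂u_i/∂c_i = α_i − c_i = 0, so c_i* = α_i.
NE contributions = (4.2, 4.4, 2.8); G = 11.4.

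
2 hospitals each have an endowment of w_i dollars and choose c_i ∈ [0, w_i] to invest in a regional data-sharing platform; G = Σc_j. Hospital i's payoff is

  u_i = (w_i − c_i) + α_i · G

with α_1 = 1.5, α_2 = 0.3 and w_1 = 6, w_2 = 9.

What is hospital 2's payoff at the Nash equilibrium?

∂u_i/∂c_i = α_i − 1, so hospital i contributes w_i if α_i > 1, else 0.
α_i > 1 for i ∈ {1}; NE contributions (6, 0), G = 6.
u_2 = (9 − 0) + 0.3·6 = 10.8.

10.8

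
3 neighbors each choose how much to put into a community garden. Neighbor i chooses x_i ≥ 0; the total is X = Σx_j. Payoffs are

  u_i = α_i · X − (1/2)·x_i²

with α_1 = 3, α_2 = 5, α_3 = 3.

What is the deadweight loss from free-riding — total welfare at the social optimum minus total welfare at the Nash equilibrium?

Neighbor i's FOC: ∂u_i/∂x_i = α_i − x_i = 0, so x_i* = α_i.
NE contributions = (3, 5, 3); X = 11.
W^NE = (Σα)·X − ½Σα_i² = 11² − ½·43 = 99.5.
Planner sets x_i = Σα_j = 11 for every i, so X^SO = 3·11 = 33.
W^SO = (Σα)·X^SO − ½·3·(Σα)² = (3/2)·11² = 181.5.
Deadweight loss = W^SO − W^NE = 82.

82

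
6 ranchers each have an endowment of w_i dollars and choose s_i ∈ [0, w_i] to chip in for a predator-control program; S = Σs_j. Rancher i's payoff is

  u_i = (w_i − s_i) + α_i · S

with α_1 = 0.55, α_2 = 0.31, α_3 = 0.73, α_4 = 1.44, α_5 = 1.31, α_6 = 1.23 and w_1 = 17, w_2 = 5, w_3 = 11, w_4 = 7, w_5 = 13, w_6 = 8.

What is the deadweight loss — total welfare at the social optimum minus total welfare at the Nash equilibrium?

150.81

∂u_i/∂s_i = α_i − 1, so rancher i contributes w_i if α_i > 1, else 0.
α_i > 1 for i ∈ {4, 5, 6}; NE contributions (0, 0, 0, 7, 13, 8), S = 28.
W^NE = Σw_i − S^NE + (Σα_i)·S^NE = 61 + 4.57·28 = 188.96.
Planner: ∂(Σu_j)/∂s_i = Σα_j − 1 = 4.57 > 0, so everyone contributes w_i; S^SO = 61, W^SO = 61 + 4.57·61 = 339.77.
Deadweight loss = 150.81.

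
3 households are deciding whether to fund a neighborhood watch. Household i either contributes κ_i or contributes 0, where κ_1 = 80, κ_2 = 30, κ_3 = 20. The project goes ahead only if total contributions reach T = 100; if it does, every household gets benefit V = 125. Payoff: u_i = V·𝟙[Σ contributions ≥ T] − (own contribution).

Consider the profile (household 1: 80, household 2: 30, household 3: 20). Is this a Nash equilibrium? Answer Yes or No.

No

Total = 130 ≥ 100: provided.
Household 1 (pledges 80, payoff 45): dropping to 0 → total 50, payoff 0. No gain.
Household 2 (pledges 30, payoff 95): dropping to 0 → total 100, payoff 125. Profitable deviation.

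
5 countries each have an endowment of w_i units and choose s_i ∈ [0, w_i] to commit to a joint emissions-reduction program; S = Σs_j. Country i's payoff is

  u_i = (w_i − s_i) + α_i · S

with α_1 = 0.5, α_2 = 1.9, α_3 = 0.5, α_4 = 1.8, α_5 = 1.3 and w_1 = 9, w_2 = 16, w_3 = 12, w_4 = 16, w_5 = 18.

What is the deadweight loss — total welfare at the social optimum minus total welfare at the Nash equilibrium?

∂u_i/∂s_i = α_i − 1, so country i contributes w_i if α_i > 1, else 0.
α_i > 1 for i ∈ {2, 4, 5}; NE contributions (0, 16, 0, 16, 18), S = 50.
W^NE = Σw_i − S^NE + (Σα_i)·S^NE = 71 + 5·50 = 321.
Planner: ∂(Σu_j)/∂s_i = Σα_j − 1 = 5 > 0, so everyone contributes w_i; S^SO = 71, W^SO = 71 + 5·71 = 426.
Deadweight loss = 105.

105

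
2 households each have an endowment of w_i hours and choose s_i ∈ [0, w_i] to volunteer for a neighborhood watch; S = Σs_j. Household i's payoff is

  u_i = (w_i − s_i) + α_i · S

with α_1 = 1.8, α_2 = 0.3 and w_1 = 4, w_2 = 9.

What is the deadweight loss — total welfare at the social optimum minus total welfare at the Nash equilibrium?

9.9

∂u_i/∂s_i = α_i − 1, so household i contributes w_i if α_i > 1, else 0.
α_i > 1 for i ∈ {1}; NE contributions (4, 0), S = 4.
W^NE = Σw_i − S^NE + (Σα_i)·S^NE = 13 + 1.1·4 = 17.4.
Planner: ∂(Σu_j)/∂s_i = Σα_j − 1 = 1.1 > 0, so everyone contributes w_i; S^SO = 13, W^SO = 13 + 1.1·13 = 27.3.
Deadweight loss = 9.9.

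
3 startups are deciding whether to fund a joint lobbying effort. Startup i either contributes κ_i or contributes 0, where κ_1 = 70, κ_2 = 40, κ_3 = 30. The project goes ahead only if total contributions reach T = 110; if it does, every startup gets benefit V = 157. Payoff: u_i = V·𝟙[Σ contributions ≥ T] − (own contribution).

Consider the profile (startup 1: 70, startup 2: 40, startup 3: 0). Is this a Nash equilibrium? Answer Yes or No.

Yes

Total = 110 ≥ 110: provided.
Startup 1 (pledges 70, payoff 87): dropping to 0 → total 40, payoff 0. No gain.
Startup 2 (pledges 40, payoff 117): dropping to 0 → total 70, payoff 0. No gain.
Startup 3 (pledges 0, payoff 157): pledging 30 → total 140, payoff 127. No gain.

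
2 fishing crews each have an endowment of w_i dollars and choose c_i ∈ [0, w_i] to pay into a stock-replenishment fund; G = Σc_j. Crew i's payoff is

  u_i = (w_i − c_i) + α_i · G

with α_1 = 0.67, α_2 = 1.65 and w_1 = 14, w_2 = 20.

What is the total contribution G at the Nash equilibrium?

20

∂u_i/∂c_i = α_i − 1, so crew i contributes w_i if α_i > 1, else 0.
α_i > 1 for i ∈ {2}; NE contributions (0, 20), G = 20.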